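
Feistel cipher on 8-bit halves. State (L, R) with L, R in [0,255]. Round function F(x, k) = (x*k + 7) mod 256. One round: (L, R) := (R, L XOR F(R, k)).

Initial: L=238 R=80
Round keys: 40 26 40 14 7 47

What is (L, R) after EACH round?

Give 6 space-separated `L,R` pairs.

Round 1 (k=40): L=80 R=105
Round 2 (k=26): L=105 R=225
Round 3 (k=40): L=225 R=70
Round 4 (k=14): L=70 R=58
Round 5 (k=7): L=58 R=219
Round 6 (k=47): L=219 R=6

Answer: 80,105 105,225 225,70 70,58 58,219 219,6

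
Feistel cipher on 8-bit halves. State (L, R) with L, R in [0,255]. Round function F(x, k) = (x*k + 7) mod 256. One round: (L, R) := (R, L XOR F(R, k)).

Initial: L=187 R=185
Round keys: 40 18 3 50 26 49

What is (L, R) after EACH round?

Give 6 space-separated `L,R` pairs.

Round 1 (k=40): L=185 R=84
Round 2 (k=18): L=84 R=86
Round 3 (k=3): L=86 R=93
Round 4 (k=50): L=93 R=103
Round 5 (k=26): L=103 R=32
Round 6 (k=49): L=32 R=64

Answer: 185,84 84,86 86,93 93,103 103,32 32,64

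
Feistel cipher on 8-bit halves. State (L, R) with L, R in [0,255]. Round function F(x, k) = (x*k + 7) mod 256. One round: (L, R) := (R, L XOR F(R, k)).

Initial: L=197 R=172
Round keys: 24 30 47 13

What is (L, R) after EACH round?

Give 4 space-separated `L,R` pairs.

Answer: 172,226 226,47 47,74 74,230

Derivation:
Round 1 (k=24): L=172 R=226
Round 2 (k=30): L=226 R=47
Round 3 (k=47): L=47 R=74
Round 4 (k=13): L=74 R=230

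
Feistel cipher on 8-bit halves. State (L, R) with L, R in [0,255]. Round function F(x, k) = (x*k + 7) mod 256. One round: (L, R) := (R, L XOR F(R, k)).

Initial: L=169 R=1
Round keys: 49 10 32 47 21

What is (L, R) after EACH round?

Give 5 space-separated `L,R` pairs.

Round 1 (k=49): L=1 R=145
Round 2 (k=10): L=145 R=176
Round 3 (k=32): L=176 R=150
Round 4 (k=47): L=150 R=33
Round 5 (k=21): L=33 R=42

Answer: 1,145 145,176 176,150 150,33 33,42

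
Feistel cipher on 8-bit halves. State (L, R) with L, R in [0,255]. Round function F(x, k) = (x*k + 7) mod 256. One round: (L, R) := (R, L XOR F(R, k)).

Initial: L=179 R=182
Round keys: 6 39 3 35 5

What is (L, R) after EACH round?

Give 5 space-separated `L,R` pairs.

Answer: 182,248 248,121 121,138 138,156 156,153

Derivation:
Round 1 (k=6): L=182 R=248
Round 2 (k=39): L=248 R=121
Round 3 (k=3): L=121 R=138
Round 4 (k=35): L=138 R=156
Round 5 (k=5): L=156 R=153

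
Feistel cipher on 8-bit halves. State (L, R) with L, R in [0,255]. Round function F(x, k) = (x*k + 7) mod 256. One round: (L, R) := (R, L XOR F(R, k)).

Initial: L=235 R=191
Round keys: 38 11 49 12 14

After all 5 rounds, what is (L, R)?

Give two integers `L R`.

Answer: 129 174

Derivation:
Round 1 (k=38): L=191 R=138
Round 2 (k=11): L=138 R=74
Round 3 (k=49): L=74 R=187
Round 4 (k=12): L=187 R=129
Round 5 (k=14): L=129 R=174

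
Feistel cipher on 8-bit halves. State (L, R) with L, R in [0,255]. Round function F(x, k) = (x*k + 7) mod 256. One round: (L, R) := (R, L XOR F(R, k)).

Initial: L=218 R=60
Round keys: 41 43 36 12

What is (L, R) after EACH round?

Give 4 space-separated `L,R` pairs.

Round 1 (k=41): L=60 R=121
Round 2 (k=43): L=121 R=102
Round 3 (k=36): L=102 R=38
Round 4 (k=12): L=38 R=169

Answer: 60,121 121,102 102,38 38,169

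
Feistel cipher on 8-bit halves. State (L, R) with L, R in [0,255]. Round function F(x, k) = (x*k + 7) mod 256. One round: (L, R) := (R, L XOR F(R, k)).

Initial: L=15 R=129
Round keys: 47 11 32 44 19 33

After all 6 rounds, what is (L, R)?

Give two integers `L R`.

Round 1 (k=47): L=129 R=185
Round 2 (k=11): L=185 R=123
Round 3 (k=32): L=123 R=222
Round 4 (k=44): L=222 R=84
Round 5 (k=19): L=84 R=157
Round 6 (k=33): L=157 R=16

Answer: 157 16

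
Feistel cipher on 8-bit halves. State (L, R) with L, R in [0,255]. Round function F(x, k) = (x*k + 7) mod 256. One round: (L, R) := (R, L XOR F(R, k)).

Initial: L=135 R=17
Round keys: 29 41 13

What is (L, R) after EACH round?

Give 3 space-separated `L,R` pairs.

Answer: 17,115 115,99 99,125

Derivation:
Round 1 (k=29): L=17 R=115
Round 2 (k=41): L=115 R=99
Round 3 (k=13): L=99 R=125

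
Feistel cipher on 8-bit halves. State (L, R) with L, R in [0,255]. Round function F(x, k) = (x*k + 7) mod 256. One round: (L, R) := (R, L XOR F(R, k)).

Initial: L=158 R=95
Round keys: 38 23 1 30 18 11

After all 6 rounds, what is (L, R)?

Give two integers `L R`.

Round 1 (k=38): L=95 R=191
Round 2 (k=23): L=191 R=111
Round 3 (k=1): L=111 R=201
Round 4 (k=30): L=201 R=250
Round 5 (k=18): L=250 R=82
Round 6 (k=11): L=82 R=119

Answer: 82 119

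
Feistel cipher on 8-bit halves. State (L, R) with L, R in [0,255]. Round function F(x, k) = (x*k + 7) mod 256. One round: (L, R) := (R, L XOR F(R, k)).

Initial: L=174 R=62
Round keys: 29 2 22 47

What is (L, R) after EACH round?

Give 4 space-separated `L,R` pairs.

Answer: 62,163 163,115 115,74 74,238

Derivation:
Round 1 (k=29): L=62 R=163
Round 2 (k=2): L=163 R=115
Round 3 (k=22): L=115 R=74
Round 4 (k=47): L=74 R=238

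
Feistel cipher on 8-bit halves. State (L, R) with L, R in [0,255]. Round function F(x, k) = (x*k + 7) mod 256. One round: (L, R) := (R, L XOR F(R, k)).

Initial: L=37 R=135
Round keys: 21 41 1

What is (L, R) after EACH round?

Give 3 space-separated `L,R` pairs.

Answer: 135,63 63,153 153,159

Derivation:
Round 1 (k=21): L=135 R=63
Round 2 (k=41): L=63 R=153
Round 3 (k=1): L=153 R=159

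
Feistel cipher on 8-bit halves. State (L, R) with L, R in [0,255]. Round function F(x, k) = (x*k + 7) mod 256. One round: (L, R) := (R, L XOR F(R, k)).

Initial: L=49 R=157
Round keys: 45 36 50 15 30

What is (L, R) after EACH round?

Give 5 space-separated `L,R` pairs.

Round 1 (k=45): L=157 R=145
Round 2 (k=36): L=145 R=246
Round 3 (k=50): L=246 R=130
Round 4 (k=15): L=130 R=83
Round 5 (k=30): L=83 R=67

Answer: 157,145 145,246 246,130 130,83 83,67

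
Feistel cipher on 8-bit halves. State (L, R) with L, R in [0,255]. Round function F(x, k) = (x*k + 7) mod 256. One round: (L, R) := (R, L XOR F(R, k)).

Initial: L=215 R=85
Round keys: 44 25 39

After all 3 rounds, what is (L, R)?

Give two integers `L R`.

Answer: 14 93

Derivation:
Round 1 (k=44): L=85 R=116
Round 2 (k=25): L=116 R=14
Round 3 (k=39): L=14 R=93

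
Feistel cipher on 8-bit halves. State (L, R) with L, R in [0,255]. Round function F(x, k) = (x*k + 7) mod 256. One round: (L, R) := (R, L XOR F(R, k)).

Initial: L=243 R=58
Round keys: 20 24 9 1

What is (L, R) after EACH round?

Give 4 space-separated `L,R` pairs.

Round 1 (k=20): L=58 R=124
Round 2 (k=24): L=124 R=157
Round 3 (k=9): L=157 R=240
Round 4 (k=1): L=240 R=106

Answer: 58,124 124,157 157,240 240,106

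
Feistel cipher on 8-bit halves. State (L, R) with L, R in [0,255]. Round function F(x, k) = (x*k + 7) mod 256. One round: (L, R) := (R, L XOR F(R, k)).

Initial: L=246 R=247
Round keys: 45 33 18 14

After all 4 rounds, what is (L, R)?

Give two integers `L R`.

Round 1 (k=45): L=247 R=132
Round 2 (k=33): L=132 R=252
Round 3 (k=18): L=252 R=59
Round 4 (k=14): L=59 R=189

Answer: 59 189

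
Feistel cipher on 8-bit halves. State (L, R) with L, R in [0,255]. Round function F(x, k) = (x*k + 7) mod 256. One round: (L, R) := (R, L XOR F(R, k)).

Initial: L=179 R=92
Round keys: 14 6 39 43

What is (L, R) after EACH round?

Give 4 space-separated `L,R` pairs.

Round 1 (k=14): L=92 R=188
Round 2 (k=6): L=188 R=51
Round 3 (k=39): L=51 R=112
Round 4 (k=43): L=112 R=228

Answer: 92,188 188,51 51,112 112,228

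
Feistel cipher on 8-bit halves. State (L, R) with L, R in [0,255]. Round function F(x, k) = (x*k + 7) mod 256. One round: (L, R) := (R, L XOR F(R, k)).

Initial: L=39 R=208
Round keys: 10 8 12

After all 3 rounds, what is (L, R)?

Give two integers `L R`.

Round 1 (k=10): L=208 R=0
Round 2 (k=8): L=0 R=215
Round 3 (k=12): L=215 R=27

Answer: 215 27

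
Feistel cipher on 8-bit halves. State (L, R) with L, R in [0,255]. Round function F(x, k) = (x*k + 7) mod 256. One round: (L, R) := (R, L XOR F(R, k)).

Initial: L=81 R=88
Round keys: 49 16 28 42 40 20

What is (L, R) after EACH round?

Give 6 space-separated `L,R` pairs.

Round 1 (k=49): L=88 R=142
Round 2 (k=16): L=142 R=191
Round 3 (k=28): L=191 R=101
Round 4 (k=42): L=101 R=38
Round 5 (k=40): L=38 R=146
Round 6 (k=20): L=146 R=73

Answer: 88,142 142,191 191,101 101,38 38,146 146,73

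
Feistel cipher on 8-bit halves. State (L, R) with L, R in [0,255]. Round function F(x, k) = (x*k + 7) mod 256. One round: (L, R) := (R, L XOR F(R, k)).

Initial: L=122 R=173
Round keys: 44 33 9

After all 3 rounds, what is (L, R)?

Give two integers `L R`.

Round 1 (k=44): L=173 R=185
Round 2 (k=33): L=185 R=77
Round 3 (k=9): L=77 R=5

Answer: 77 5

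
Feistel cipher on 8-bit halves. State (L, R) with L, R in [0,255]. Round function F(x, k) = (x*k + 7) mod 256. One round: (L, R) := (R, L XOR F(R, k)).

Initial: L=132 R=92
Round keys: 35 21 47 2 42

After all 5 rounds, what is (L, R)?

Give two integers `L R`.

Round 1 (k=35): L=92 R=31
Round 2 (k=21): L=31 R=206
Round 3 (k=47): L=206 R=198
Round 4 (k=2): L=198 R=93
Round 5 (k=42): L=93 R=143

Answer: 93 143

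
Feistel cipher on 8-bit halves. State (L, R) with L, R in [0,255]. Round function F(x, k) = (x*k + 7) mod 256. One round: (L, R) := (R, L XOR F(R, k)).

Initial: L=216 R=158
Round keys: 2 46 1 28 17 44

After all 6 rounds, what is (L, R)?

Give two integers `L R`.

Round 1 (k=2): L=158 R=155
Round 2 (k=46): L=155 R=127
Round 3 (k=1): L=127 R=29
Round 4 (k=28): L=29 R=76
Round 5 (k=17): L=76 R=14
Round 6 (k=44): L=14 R=35

Answer: 14 35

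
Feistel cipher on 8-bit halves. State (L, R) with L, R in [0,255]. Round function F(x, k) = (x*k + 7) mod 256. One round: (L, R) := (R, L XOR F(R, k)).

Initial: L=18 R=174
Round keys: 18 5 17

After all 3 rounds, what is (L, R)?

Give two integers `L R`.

Round 1 (k=18): L=174 R=81
Round 2 (k=5): L=81 R=50
Round 3 (k=17): L=50 R=8

Answer: 50 8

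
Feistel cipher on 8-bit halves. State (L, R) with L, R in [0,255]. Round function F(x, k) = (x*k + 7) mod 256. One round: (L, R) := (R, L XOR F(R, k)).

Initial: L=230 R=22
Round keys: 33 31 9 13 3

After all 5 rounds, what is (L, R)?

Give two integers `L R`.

Round 1 (k=33): L=22 R=59
Round 2 (k=31): L=59 R=58
Round 3 (k=9): L=58 R=42
Round 4 (k=13): L=42 R=19
Round 5 (k=3): L=19 R=106

Answer: 19 106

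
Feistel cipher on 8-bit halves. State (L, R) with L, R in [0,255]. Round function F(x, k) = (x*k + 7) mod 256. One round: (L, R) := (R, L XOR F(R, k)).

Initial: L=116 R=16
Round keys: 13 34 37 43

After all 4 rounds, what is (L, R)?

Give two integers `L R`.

Answer: 251 141

Derivation:
Round 1 (k=13): L=16 R=163
Round 2 (k=34): L=163 R=189
Round 3 (k=37): L=189 R=251
Round 4 (k=43): L=251 R=141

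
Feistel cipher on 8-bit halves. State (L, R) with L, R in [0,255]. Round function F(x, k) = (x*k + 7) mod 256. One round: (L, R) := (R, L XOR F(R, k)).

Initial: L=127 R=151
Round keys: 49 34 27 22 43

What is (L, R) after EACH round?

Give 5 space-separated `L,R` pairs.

Round 1 (k=49): L=151 R=145
Round 2 (k=34): L=145 R=222
Round 3 (k=27): L=222 R=224
Round 4 (k=22): L=224 R=153
Round 5 (k=43): L=153 R=90

Answer: 151,145 145,222 222,224 224,153 153,90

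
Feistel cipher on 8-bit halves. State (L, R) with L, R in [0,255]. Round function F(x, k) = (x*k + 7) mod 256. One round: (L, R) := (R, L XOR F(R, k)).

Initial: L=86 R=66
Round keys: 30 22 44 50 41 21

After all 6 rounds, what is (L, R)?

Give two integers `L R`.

Round 1 (k=30): L=66 R=149
Round 2 (k=22): L=149 R=151
Round 3 (k=44): L=151 R=110
Round 4 (k=50): L=110 R=20
Round 5 (k=41): L=20 R=85
Round 6 (k=21): L=85 R=20

Answer: 85 20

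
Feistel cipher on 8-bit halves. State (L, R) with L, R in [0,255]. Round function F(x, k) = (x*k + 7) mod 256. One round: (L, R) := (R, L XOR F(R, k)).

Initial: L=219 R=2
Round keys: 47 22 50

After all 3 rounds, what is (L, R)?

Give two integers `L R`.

Round 1 (k=47): L=2 R=190
Round 2 (k=22): L=190 R=89
Round 3 (k=50): L=89 R=215

Answer: 89 215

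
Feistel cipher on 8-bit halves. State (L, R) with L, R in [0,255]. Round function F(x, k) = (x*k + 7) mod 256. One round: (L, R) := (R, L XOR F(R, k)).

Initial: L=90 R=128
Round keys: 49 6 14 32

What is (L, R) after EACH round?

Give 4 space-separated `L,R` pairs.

Round 1 (k=49): L=128 R=221
Round 2 (k=6): L=221 R=181
Round 3 (k=14): L=181 R=48
Round 4 (k=32): L=48 R=178

Answer: 128,221 221,181 181,48 48,178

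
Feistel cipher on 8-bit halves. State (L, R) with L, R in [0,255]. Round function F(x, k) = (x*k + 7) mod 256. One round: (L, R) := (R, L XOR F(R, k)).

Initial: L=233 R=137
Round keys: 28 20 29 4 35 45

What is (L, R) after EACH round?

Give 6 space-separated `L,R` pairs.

Answer: 137,234 234,198 198,159 159,69 69,233 233,185

Derivation:
Round 1 (k=28): L=137 R=234
Round 2 (k=20): L=234 R=198
Round 3 (k=29): L=198 R=159
Round 4 (k=4): L=159 R=69
Round 5 (k=35): L=69 R=233
Round 6 (k=45): L=233 R=185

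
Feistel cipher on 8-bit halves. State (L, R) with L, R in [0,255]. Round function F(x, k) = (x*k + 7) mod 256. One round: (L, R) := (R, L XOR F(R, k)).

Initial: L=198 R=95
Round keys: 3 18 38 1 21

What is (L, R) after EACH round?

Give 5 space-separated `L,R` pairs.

Answer: 95,226 226,180 180,93 93,208 208,74

Derivation:
Round 1 (k=3): L=95 R=226
Round 2 (k=18): L=226 R=180
Round 3 (k=38): L=180 R=93
Round 4 (k=1): L=93 R=208
Round 5 (k=21): L=208 R=74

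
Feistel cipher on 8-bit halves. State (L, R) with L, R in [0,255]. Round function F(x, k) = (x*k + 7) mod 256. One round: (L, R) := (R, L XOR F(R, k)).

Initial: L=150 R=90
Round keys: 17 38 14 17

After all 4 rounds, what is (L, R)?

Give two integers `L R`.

Round 1 (k=17): L=90 R=151
Round 2 (k=38): L=151 R=43
Round 3 (k=14): L=43 R=246
Round 4 (k=17): L=246 R=118

Answer: 246 118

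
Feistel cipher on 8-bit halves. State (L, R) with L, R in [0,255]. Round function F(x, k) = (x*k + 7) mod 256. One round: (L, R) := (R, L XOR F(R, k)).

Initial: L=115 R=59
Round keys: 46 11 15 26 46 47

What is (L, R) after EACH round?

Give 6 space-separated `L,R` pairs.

Round 1 (k=46): L=59 R=210
Round 2 (k=11): L=210 R=54
Round 3 (k=15): L=54 R=227
Round 4 (k=26): L=227 R=35
Round 5 (k=46): L=35 R=178
Round 6 (k=47): L=178 R=150

Answer: 59,210 210,54 54,227 227,35 35,178 178,150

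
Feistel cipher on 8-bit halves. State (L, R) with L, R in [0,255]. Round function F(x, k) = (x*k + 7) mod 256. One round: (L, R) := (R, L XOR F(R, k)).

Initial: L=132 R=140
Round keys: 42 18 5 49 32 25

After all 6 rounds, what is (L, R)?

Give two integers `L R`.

Round 1 (k=42): L=140 R=123
Round 2 (k=18): L=123 R=33
Round 3 (k=5): L=33 R=215
Round 4 (k=49): L=215 R=15
Round 5 (k=32): L=15 R=48
Round 6 (k=25): L=48 R=184

Answer: 48 184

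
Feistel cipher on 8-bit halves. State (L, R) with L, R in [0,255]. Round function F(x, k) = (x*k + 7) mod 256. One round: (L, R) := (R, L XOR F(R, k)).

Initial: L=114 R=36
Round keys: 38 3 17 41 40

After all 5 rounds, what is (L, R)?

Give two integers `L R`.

Round 1 (k=38): L=36 R=45
Round 2 (k=3): L=45 R=170
Round 3 (k=17): L=170 R=124
Round 4 (k=41): L=124 R=73
Round 5 (k=40): L=73 R=19

Answer: 73 19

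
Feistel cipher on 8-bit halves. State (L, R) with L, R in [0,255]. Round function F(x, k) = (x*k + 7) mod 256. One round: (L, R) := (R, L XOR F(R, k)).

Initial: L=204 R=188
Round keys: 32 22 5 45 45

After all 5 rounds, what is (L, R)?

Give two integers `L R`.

Round 1 (k=32): L=188 R=75
Round 2 (k=22): L=75 R=197
Round 3 (k=5): L=197 R=171
Round 4 (k=45): L=171 R=211
Round 5 (k=45): L=211 R=181

Answer: 211 181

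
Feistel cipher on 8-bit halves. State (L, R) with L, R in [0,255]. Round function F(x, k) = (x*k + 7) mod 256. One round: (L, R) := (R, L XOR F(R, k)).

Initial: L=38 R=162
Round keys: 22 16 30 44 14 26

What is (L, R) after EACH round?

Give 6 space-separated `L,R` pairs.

Round 1 (k=22): L=162 R=213
Round 2 (k=16): L=213 R=245
Round 3 (k=30): L=245 R=104
Round 4 (k=44): L=104 R=18
Round 5 (k=14): L=18 R=107
Round 6 (k=26): L=107 R=247

Answer: 162,213 213,245 245,104 104,18 18,107 107,247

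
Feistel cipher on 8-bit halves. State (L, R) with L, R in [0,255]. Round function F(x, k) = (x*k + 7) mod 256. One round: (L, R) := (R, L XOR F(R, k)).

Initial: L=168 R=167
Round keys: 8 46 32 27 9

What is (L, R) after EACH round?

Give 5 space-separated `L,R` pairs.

Answer: 167,151 151,142 142,80 80,249 249,152

Derivation:
Round 1 (k=8): L=167 R=151
Round 2 (k=46): L=151 R=142
Round 3 (k=32): L=142 R=80
Round 4 (k=27): L=80 R=249
Round 5 (k=9): L=249 R=152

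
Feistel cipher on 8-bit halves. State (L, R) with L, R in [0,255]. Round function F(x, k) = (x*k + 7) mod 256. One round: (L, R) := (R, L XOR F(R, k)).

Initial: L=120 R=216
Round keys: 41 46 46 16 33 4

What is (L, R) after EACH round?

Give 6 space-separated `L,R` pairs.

Answer: 216,231 231,81 81,114 114,118 118,79 79,53

Derivation:
Round 1 (k=41): L=216 R=231
Round 2 (k=46): L=231 R=81
Round 3 (k=46): L=81 R=114
Round 4 (k=16): L=114 R=118
Round 5 (k=33): L=118 R=79
Round 6 (k=4): L=79 R=53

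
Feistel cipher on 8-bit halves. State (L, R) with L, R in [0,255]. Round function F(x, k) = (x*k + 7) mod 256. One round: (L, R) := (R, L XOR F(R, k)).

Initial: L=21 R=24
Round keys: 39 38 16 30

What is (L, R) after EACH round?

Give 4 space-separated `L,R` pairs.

Answer: 24,186 186,187 187,13 13,54

Derivation:
Round 1 (k=39): L=24 R=186
Round 2 (k=38): L=186 R=187
Round 3 (k=16): L=187 R=13
Round 4 (k=30): L=13 R=54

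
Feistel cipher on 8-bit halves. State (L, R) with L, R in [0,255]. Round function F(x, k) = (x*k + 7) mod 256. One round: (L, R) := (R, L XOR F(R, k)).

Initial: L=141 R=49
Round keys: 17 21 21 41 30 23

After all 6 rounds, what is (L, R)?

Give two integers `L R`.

Answer: 76 18

Derivation:
Round 1 (k=17): L=49 R=197
Round 2 (k=21): L=197 R=1
Round 3 (k=21): L=1 R=217
Round 4 (k=41): L=217 R=201
Round 5 (k=30): L=201 R=76
Round 6 (k=23): L=76 R=18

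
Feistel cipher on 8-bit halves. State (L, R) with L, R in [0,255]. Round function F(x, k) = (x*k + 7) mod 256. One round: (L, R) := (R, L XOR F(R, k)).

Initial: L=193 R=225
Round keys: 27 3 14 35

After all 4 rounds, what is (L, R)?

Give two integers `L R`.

Answer: 54 152

Derivation:
Round 1 (k=27): L=225 R=3
Round 2 (k=3): L=3 R=241
Round 3 (k=14): L=241 R=54
Round 4 (k=35): L=54 R=152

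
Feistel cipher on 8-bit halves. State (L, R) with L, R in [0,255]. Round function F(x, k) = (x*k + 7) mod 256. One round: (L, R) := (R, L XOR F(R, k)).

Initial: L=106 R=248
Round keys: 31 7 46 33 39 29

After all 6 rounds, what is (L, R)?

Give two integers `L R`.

Round 1 (k=31): L=248 R=101
Round 2 (k=7): L=101 R=50
Round 3 (k=46): L=50 R=102
Round 4 (k=33): L=102 R=31
Round 5 (k=39): L=31 R=166
Round 6 (k=29): L=166 R=202

Answer: 166 202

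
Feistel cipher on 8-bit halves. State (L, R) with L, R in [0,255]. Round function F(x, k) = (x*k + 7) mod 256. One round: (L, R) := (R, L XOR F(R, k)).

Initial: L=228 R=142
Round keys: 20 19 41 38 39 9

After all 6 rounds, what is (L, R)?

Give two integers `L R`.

Answer: 228 6

Derivation:
Round 1 (k=20): L=142 R=251
Round 2 (k=19): L=251 R=38
Round 3 (k=41): L=38 R=230
Round 4 (k=38): L=230 R=13
Round 5 (k=39): L=13 R=228
Round 6 (k=9): L=228 R=6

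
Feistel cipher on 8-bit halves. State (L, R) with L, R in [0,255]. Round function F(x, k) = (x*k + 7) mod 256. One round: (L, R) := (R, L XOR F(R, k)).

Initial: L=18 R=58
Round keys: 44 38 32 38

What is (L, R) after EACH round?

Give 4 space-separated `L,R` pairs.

Answer: 58,237 237,15 15,10 10,140

Derivation:
Round 1 (k=44): L=58 R=237
Round 2 (k=38): L=237 R=15
Round 3 (k=32): L=15 R=10
Round 4 (k=38): L=10 R=140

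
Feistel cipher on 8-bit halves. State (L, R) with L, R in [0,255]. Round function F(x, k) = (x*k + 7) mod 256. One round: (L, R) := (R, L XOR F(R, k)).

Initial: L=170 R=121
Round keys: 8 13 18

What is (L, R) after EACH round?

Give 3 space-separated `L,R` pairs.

Round 1 (k=8): L=121 R=101
Round 2 (k=13): L=101 R=81
Round 3 (k=18): L=81 R=220

Answer: 121,101 101,81 81,220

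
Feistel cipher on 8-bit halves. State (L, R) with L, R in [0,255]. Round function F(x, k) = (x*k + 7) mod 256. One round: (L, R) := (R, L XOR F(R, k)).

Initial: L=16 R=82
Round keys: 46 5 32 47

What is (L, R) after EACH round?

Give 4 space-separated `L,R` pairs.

Answer: 82,211 211,116 116,84 84,7

Derivation:
Round 1 (k=46): L=82 R=211
Round 2 (k=5): L=211 R=116
Round 3 (k=32): L=116 R=84
Round 4 (k=47): L=84 R=7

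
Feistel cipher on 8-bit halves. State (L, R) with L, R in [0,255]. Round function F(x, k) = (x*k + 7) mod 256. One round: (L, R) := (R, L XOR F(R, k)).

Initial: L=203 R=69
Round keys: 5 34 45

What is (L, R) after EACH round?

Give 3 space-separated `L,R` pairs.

Round 1 (k=5): L=69 R=171
Round 2 (k=34): L=171 R=248
Round 3 (k=45): L=248 R=52

Answer: 69,171 171,248 248,52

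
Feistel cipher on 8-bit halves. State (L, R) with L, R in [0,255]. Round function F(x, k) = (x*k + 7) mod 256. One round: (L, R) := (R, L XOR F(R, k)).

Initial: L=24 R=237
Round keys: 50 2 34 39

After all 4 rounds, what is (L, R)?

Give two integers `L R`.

Answer: 38 165

Derivation:
Round 1 (k=50): L=237 R=73
Round 2 (k=2): L=73 R=116
Round 3 (k=34): L=116 R=38
Round 4 (k=39): L=38 R=165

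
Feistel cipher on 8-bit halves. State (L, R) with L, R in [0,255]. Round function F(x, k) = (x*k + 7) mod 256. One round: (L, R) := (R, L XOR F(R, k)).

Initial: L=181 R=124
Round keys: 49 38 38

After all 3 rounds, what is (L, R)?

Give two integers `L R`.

Answer: 247 199

Derivation:
Round 1 (k=49): L=124 R=118
Round 2 (k=38): L=118 R=247
Round 3 (k=38): L=247 R=199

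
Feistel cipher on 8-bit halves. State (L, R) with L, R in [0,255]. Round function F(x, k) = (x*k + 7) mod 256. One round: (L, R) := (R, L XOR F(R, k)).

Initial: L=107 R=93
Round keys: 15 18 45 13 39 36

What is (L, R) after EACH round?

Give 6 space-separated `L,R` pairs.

Round 1 (k=15): L=93 R=17
Round 2 (k=18): L=17 R=100
Round 3 (k=45): L=100 R=138
Round 4 (k=13): L=138 R=109
Round 5 (k=39): L=109 R=40
Round 6 (k=36): L=40 R=202

Answer: 93,17 17,100 100,138 138,109 109,40 40,202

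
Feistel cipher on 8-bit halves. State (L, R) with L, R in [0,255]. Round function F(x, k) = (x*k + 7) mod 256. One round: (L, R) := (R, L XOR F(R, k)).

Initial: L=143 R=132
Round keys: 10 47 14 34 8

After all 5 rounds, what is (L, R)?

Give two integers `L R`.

Round 1 (k=10): L=132 R=160
Round 2 (k=47): L=160 R=227
Round 3 (k=14): L=227 R=209
Round 4 (k=34): L=209 R=42
Round 5 (k=8): L=42 R=134

Answer: 42 134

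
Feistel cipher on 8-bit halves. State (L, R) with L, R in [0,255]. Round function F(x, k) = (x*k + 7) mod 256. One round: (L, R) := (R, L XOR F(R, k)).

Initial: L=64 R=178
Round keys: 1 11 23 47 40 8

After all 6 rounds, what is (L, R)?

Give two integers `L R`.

Answer: 41 166

Derivation:
Round 1 (k=1): L=178 R=249
Round 2 (k=11): L=249 R=8
Round 3 (k=23): L=8 R=70
Round 4 (k=47): L=70 R=233
Round 5 (k=40): L=233 R=41
Round 6 (k=8): L=41 R=166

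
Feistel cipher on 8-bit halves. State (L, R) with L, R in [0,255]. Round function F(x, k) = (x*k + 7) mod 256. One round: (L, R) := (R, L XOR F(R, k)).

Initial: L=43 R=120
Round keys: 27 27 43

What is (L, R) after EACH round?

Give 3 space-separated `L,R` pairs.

Round 1 (k=27): L=120 R=132
Round 2 (k=27): L=132 R=139
Round 3 (k=43): L=139 R=228

Answer: 120,132 132,139 139,228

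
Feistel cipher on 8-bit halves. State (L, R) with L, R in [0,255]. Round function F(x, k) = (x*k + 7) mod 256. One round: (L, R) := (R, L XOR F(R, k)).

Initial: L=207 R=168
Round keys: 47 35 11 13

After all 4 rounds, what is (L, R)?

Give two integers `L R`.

Round 1 (k=47): L=168 R=16
Round 2 (k=35): L=16 R=159
Round 3 (k=11): L=159 R=204
Round 4 (k=13): L=204 R=252

Answer: 204 252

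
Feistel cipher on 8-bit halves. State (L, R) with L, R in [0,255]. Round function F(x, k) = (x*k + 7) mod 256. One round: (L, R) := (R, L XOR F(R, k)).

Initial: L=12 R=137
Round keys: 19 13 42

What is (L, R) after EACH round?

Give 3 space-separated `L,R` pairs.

Round 1 (k=19): L=137 R=62
Round 2 (k=13): L=62 R=164
Round 3 (k=42): L=164 R=209

Answer: 137,62 62,164 164,209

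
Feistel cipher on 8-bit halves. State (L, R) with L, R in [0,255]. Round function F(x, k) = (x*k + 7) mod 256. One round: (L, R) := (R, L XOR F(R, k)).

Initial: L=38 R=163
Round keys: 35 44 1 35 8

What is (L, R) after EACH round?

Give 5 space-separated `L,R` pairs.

Answer: 163,118 118,236 236,133 133,218 218,82

Derivation:
Round 1 (k=35): L=163 R=118
Round 2 (k=44): L=118 R=236
Round 3 (k=1): L=236 R=133
Round 4 (k=35): L=133 R=218
Round 5 (k=8): L=218 R=82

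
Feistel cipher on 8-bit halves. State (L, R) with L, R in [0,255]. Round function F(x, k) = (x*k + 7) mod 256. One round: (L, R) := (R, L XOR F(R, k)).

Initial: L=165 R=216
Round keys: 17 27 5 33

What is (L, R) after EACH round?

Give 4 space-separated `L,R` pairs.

Answer: 216,250 250,189 189,66 66,52

Derivation:
Round 1 (k=17): L=216 R=250
Round 2 (k=27): L=250 R=189
Round 3 (k=5): L=189 R=66
Round 4 (k=33): L=66 R=52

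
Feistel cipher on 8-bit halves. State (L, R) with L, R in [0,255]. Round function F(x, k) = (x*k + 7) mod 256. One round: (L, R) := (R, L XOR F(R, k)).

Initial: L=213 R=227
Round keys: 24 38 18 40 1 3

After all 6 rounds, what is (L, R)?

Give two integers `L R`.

Answer: 11 167

Derivation:
Round 1 (k=24): L=227 R=154
Round 2 (k=38): L=154 R=0
Round 3 (k=18): L=0 R=157
Round 4 (k=40): L=157 R=143
Round 5 (k=1): L=143 R=11
Round 6 (k=3): L=11 R=167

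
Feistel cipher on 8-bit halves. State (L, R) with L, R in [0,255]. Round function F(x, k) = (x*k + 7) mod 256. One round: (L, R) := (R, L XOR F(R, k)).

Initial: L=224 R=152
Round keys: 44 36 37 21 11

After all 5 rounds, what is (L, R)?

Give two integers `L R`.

Round 1 (k=44): L=152 R=199
Round 2 (k=36): L=199 R=155
Round 3 (k=37): L=155 R=169
Round 4 (k=21): L=169 R=127
Round 5 (k=11): L=127 R=213

Answer: 127 213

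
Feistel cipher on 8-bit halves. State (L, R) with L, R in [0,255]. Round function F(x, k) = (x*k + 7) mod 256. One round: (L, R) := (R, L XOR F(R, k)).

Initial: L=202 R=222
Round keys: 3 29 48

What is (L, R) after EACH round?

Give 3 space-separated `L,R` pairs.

Round 1 (k=3): L=222 R=107
Round 2 (k=29): L=107 R=248
Round 3 (k=48): L=248 R=236

Answer: 222,107 107,248 248,236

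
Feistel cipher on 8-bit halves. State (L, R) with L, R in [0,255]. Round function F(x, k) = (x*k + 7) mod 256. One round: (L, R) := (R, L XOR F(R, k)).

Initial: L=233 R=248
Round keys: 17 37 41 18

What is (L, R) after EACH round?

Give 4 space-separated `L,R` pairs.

Answer: 248,150 150,77 77,202 202,118

Derivation:
Round 1 (k=17): L=248 R=150
Round 2 (k=37): L=150 R=77
Round 3 (k=41): L=77 R=202
Round 4 (k=18): L=202 R=118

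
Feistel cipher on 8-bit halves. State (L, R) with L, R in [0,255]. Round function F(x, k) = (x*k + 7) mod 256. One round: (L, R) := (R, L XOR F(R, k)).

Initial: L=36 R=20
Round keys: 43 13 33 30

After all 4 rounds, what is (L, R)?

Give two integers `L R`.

Answer: 58 101

Derivation:
Round 1 (k=43): L=20 R=71
Round 2 (k=13): L=71 R=182
Round 3 (k=33): L=182 R=58
Round 4 (k=30): L=58 R=101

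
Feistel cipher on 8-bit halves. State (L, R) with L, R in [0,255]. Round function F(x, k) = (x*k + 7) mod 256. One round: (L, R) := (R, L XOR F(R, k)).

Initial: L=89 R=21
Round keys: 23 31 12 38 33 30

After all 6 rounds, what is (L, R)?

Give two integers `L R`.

Answer: 13 235

Derivation:
Round 1 (k=23): L=21 R=179
Round 2 (k=31): L=179 R=161
Round 3 (k=12): L=161 R=32
Round 4 (k=38): L=32 R=102
Round 5 (k=33): L=102 R=13
Round 6 (k=30): L=13 R=235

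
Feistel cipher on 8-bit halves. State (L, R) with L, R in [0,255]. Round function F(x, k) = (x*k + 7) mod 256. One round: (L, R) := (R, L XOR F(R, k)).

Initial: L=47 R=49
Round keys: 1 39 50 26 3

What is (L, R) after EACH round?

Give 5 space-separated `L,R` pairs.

Answer: 49,23 23,185 185,62 62,234 234,251

Derivation:
Round 1 (k=1): L=49 R=23
Round 2 (k=39): L=23 R=185
Round 3 (k=50): L=185 R=62
Round 4 (k=26): L=62 R=234
Round 5 (k=3): L=234 R=251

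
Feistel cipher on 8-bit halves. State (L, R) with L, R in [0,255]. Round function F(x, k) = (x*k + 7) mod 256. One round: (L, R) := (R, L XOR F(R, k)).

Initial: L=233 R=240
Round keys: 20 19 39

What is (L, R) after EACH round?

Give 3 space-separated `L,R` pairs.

Answer: 240,46 46,129 129,128

Derivation:
Round 1 (k=20): L=240 R=46
Round 2 (k=19): L=46 R=129
Round 3 (k=39): L=129 R=128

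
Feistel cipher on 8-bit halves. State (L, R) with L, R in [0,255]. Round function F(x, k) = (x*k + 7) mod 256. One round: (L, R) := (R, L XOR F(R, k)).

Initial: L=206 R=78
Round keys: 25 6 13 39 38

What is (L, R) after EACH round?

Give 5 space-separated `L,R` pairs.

Round 1 (k=25): L=78 R=107
Round 2 (k=6): L=107 R=199
Round 3 (k=13): L=199 R=73
Round 4 (k=39): L=73 R=225
Round 5 (k=38): L=225 R=36

Answer: 78,107 107,199 199,73 73,225 225,36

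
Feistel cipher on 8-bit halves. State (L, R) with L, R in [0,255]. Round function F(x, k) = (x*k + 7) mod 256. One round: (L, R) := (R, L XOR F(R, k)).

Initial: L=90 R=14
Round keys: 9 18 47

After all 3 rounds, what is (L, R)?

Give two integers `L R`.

Round 1 (k=9): L=14 R=223
Round 2 (k=18): L=223 R=187
Round 3 (k=47): L=187 R=131

Answer: 187 131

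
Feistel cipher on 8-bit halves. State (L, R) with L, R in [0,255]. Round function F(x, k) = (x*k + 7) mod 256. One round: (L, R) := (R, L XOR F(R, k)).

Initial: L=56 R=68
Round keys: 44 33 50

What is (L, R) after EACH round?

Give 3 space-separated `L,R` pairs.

Round 1 (k=44): L=68 R=143
Round 2 (k=33): L=143 R=50
Round 3 (k=50): L=50 R=68

Answer: 68,143 143,50 50,68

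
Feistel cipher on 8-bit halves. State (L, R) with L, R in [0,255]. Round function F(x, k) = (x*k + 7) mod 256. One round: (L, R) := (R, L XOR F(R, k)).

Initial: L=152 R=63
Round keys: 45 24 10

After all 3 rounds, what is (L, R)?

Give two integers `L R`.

Answer: 8 213

Derivation:
Round 1 (k=45): L=63 R=130
Round 2 (k=24): L=130 R=8
Round 3 (k=10): L=8 R=213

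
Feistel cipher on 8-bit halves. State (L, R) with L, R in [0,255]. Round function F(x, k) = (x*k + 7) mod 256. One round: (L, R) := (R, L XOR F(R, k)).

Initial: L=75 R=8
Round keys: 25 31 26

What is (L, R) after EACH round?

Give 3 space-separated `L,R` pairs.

Round 1 (k=25): L=8 R=132
Round 2 (k=31): L=132 R=11
Round 3 (k=26): L=11 R=161

Answer: 8,132 132,11 11,161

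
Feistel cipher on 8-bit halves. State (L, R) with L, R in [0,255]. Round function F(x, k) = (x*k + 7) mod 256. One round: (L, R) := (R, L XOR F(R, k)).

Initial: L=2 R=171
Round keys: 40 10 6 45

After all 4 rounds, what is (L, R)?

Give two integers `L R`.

Round 1 (k=40): L=171 R=189
Round 2 (k=10): L=189 R=194
Round 3 (k=6): L=194 R=46
Round 4 (k=45): L=46 R=223

Answer: 46 223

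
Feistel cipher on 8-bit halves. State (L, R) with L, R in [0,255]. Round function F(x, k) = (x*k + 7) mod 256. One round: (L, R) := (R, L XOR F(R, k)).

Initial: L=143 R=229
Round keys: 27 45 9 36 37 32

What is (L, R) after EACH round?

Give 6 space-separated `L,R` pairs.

Round 1 (k=27): L=229 R=161
Round 2 (k=45): L=161 R=177
Round 3 (k=9): L=177 R=225
Round 4 (k=36): L=225 R=26
Round 5 (k=37): L=26 R=40
Round 6 (k=32): L=40 R=29

Answer: 229,161 161,177 177,225 225,26 26,40 40,29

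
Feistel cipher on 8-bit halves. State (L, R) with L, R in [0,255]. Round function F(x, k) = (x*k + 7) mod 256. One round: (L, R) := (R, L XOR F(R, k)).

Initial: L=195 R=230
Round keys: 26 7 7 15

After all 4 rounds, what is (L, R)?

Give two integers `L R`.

Round 1 (k=26): L=230 R=160
Round 2 (k=7): L=160 R=129
Round 3 (k=7): L=129 R=46
Round 4 (k=15): L=46 R=56

Answer: 46 56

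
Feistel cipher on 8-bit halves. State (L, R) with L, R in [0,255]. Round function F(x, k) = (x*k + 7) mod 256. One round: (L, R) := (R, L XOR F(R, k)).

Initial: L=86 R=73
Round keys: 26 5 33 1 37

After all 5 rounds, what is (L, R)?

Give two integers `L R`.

Answer: 87 87

Derivation:
Round 1 (k=26): L=73 R=39
Round 2 (k=5): L=39 R=131
Round 3 (k=33): L=131 R=205
Round 4 (k=1): L=205 R=87
Round 5 (k=37): L=87 R=87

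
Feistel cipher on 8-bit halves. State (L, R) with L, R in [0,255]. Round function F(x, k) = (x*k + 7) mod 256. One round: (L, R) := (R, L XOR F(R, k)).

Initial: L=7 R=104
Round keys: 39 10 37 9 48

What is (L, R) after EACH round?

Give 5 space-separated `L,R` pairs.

Answer: 104,216 216,31 31,90 90,46 46,253

Derivation:
Round 1 (k=39): L=104 R=216
Round 2 (k=10): L=216 R=31
Round 3 (k=37): L=31 R=90
Round 4 (k=9): L=90 R=46
Round 5 (k=48): L=46 R=253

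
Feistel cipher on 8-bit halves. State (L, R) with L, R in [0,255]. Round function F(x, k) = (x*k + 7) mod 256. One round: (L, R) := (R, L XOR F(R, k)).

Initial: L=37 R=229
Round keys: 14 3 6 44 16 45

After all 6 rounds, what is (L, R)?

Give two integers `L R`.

Round 1 (k=14): L=229 R=168
Round 2 (k=3): L=168 R=26
Round 3 (k=6): L=26 R=11
Round 4 (k=44): L=11 R=241
Round 5 (k=16): L=241 R=28
Round 6 (k=45): L=28 R=2

Answer: 28 2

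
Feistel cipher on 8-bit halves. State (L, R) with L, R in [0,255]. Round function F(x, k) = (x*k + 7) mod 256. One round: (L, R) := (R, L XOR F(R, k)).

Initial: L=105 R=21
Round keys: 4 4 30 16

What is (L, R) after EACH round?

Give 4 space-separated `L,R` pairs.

Answer: 21,50 50,218 218,161 161,205

Derivation:
Round 1 (k=4): L=21 R=50
Round 2 (k=4): L=50 R=218
Round 3 (k=30): L=218 R=161
Round 4 (k=16): L=161 R=205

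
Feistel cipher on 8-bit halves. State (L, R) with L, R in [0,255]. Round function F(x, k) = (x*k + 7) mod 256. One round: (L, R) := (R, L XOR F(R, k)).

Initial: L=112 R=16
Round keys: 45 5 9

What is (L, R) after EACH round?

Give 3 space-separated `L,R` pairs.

Answer: 16,167 167,90 90,150

Derivation:
Round 1 (k=45): L=16 R=167
Round 2 (k=5): L=167 R=90
Round 3 (k=9): L=90 R=150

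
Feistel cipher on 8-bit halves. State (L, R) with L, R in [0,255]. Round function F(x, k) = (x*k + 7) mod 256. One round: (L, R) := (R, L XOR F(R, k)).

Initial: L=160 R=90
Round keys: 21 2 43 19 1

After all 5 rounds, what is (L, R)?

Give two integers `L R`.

Round 1 (k=21): L=90 R=201
Round 2 (k=2): L=201 R=195
Round 3 (k=43): L=195 R=1
Round 4 (k=19): L=1 R=217
Round 5 (k=1): L=217 R=225

Answer: 217 225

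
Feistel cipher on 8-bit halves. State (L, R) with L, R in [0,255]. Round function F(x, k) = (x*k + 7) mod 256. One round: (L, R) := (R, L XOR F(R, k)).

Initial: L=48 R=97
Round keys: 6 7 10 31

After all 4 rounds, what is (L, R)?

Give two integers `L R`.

Answer: 184 92

Derivation:
Round 1 (k=6): L=97 R=125
Round 2 (k=7): L=125 R=19
Round 3 (k=10): L=19 R=184
Round 4 (k=31): L=184 R=92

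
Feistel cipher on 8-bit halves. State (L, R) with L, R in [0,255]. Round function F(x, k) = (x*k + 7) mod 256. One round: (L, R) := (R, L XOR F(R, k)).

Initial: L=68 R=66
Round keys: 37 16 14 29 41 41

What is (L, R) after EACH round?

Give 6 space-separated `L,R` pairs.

Round 1 (k=37): L=66 R=213
Round 2 (k=16): L=213 R=21
Round 3 (k=14): L=21 R=248
Round 4 (k=29): L=248 R=10
Round 5 (k=41): L=10 R=89
Round 6 (k=41): L=89 R=66

Answer: 66,213 213,21 21,248 248,10 10,89 89,66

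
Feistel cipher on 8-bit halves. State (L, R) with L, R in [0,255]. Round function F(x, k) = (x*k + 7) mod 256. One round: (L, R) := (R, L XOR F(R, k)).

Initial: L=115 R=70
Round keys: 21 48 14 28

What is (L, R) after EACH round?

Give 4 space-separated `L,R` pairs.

Answer: 70,182 182,97 97,227 227,186

Derivation:
Round 1 (k=21): L=70 R=182
Round 2 (k=48): L=182 R=97
Round 3 (k=14): L=97 R=227
Round 4 (k=28): L=227 R=186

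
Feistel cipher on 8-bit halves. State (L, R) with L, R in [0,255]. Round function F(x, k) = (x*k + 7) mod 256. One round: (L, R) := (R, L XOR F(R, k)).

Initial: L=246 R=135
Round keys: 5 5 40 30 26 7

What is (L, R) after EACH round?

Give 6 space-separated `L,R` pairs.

Answer: 135,92 92,84 84,123 123,37 37,178 178,192

Derivation:
Round 1 (k=5): L=135 R=92
Round 2 (k=5): L=92 R=84
Round 3 (k=40): L=84 R=123
Round 4 (k=30): L=123 R=37
Round 5 (k=26): L=37 R=178
Round 6 (k=7): L=178 R=192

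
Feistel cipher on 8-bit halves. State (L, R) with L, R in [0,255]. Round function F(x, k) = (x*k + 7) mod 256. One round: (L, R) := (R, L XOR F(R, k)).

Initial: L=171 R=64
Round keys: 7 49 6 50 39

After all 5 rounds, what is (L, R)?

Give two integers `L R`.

Round 1 (k=7): L=64 R=108
Round 2 (k=49): L=108 R=243
Round 3 (k=6): L=243 R=213
Round 4 (k=50): L=213 R=82
Round 5 (k=39): L=82 R=80

Answer: 82 80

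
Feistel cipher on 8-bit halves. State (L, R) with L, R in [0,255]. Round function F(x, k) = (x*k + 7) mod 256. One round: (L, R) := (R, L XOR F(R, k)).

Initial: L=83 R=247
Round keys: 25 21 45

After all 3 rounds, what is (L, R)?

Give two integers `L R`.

Round 1 (k=25): L=247 R=117
Round 2 (k=21): L=117 R=87
Round 3 (k=45): L=87 R=39

Answer: 87 39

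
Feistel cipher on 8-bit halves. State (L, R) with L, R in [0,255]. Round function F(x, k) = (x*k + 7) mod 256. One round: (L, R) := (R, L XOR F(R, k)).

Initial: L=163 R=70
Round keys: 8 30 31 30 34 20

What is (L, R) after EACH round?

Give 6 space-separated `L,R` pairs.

Round 1 (k=8): L=70 R=148
Round 2 (k=30): L=148 R=25
Round 3 (k=31): L=25 R=154
Round 4 (k=30): L=154 R=10
Round 5 (k=34): L=10 R=193
Round 6 (k=20): L=193 R=17

Answer: 70,148 148,25 25,154 154,10 10,193 193,17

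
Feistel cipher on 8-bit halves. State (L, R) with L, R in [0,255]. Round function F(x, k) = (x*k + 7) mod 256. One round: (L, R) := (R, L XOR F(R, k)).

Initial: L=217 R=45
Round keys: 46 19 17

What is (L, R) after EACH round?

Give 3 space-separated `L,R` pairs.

Round 1 (k=46): L=45 R=196
Round 2 (k=19): L=196 R=190
Round 3 (k=17): L=190 R=97

Answer: 45,196 196,190 190,97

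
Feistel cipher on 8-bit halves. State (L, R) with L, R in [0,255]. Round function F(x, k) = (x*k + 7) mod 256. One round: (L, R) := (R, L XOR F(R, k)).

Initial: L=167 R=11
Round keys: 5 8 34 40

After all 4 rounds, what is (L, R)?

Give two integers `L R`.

Answer: 150 179

Derivation:
Round 1 (k=5): L=11 R=153
Round 2 (k=8): L=153 R=196
Round 3 (k=34): L=196 R=150
Round 4 (k=40): L=150 R=179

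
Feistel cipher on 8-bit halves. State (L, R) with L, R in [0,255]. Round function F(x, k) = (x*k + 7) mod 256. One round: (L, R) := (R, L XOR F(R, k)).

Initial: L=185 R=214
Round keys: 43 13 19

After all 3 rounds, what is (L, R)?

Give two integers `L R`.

Answer: 145 138

Derivation:
Round 1 (k=43): L=214 R=64
Round 2 (k=13): L=64 R=145
Round 3 (k=19): L=145 R=138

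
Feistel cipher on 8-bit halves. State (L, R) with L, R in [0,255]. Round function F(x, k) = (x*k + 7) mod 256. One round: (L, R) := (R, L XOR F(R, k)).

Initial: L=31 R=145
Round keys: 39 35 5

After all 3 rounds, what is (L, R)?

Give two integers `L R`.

Answer: 187 175

Derivation:
Round 1 (k=39): L=145 R=1
Round 2 (k=35): L=1 R=187
Round 3 (k=5): L=187 R=175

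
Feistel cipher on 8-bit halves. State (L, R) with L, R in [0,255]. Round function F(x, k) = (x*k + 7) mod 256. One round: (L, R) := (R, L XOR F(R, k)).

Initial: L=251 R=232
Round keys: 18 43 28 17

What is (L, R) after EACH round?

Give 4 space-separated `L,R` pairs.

Answer: 232,172 172,3 3,247 247,109

Derivation:
Round 1 (k=18): L=232 R=172
Round 2 (k=43): L=172 R=3
Round 3 (k=28): L=3 R=247
Round 4 (k=17): L=247 R=109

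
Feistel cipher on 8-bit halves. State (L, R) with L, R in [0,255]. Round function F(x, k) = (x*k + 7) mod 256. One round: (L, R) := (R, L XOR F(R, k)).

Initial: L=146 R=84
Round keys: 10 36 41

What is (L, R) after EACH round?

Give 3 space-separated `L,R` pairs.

Round 1 (k=10): L=84 R=221
Round 2 (k=36): L=221 R=79
Round 3 (k=41): L=79 R=115

Answer: 84,221 221,79 79,115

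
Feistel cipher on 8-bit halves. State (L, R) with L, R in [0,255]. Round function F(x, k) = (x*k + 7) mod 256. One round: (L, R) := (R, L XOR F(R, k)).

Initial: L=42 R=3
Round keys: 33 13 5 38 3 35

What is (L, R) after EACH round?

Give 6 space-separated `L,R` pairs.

Answer: 3,64 64,68 68,27 27,77 77,245 245,203

Derivation:
Round 1 (k=33): L=3 R=64
Round 2 (k=13): L=64 R=68
Round 3 (k=5): L=68 R=27
Round 4 (k=38): L=27 R=77
Round 5 (k=3): L=77 R=245
Round 6 (k=35): L=245 R=203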